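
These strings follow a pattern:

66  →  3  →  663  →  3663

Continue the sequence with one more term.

6633663

This is a Fibonacci-style word recurrence s(k) = s(k−2)·s(k−1): e.g. 66·3 = 663.
The next term joins 663 and 3663.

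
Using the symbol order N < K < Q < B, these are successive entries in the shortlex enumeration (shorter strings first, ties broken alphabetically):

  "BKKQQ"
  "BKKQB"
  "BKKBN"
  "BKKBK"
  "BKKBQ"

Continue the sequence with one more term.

BKKBB

Find the rightmost character of BKKBQ below B, bump it to the next letter, and reset everything to its right to N.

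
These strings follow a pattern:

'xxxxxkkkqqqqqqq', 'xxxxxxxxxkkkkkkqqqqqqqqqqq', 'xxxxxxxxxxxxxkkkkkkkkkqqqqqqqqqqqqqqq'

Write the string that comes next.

Term n consists of 4n+1 x's, followed by 3n k's, followed by 4n+3 q's (n = 1, 2, …).
Setting n = 4 gives 17, 12, 19 characters in each block.

xxxxxxxxxxxxxxxxxkkkkkkkkkkkkqqqqqqqqqqqqqqqqqqq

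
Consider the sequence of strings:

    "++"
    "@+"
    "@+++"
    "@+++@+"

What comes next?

@+++@+@+++

This is a Fibonacci-style word recurrence s(k) = s(k−1)·s(k−2): e.g. @+·++ = @+++.
The next term joins @+++@+ and @+++.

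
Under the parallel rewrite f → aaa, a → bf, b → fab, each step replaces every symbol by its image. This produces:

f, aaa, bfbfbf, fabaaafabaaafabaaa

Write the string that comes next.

Replace each of the 18 characters of fabaaafabaaafabaaa in place — aaa bf fab bf bf bf aaa bf fab bf bf bf aaa bf fab bf bf bf — and concatenate.

aaabffabbfbfbfaaabffabbfbfbfaaabffabbfbfbf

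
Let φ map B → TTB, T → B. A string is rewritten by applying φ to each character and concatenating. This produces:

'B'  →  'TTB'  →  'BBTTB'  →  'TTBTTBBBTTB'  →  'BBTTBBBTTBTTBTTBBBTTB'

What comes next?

φ(BBTTBBBTTBTTBTTBBBTTB) expands symbol-by-symbol to TTB TTB B B TTB TTB TTB B B TTB B B TTB B B TTB TTB TTB B B TTB; joining the 21 pieces gives the next term.

TTBTTBBBTTBTTBTTBBBTTBBBTTBBBTTBTTBTTBBBTTB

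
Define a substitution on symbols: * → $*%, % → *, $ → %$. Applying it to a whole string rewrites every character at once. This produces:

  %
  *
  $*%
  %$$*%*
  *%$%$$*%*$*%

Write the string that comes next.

Apply φ to *%$%$$*%*$*% symbol by symbol: *→$*%, %→*, $→%$, %→*, $→%$, $→%$, *→$*%, %→*, *→$*%, $→%$, *→$*%, %→*; joined: $*% * %$ * %$ %$ $*% * $*% %$ $*% *.

$*%*%$*%$%$$*%*$*%%$$*%*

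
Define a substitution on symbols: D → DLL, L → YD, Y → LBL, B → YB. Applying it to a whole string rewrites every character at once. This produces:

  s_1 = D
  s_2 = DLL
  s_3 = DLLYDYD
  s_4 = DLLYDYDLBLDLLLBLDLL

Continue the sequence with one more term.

DLLYDYDLBLDLLLBLDLLYDYBYDDLLYDYDYDYBYDDLLYDYD

Applying the rule to each of the 19 symbols of DLLYDYDLBLDLLLBLDLL gives the pieces DLL YD YD LBL DLL LBL DLL YD YB YD DLL YD YD YD YB YD DLL YD YD, which concatenate to the answer.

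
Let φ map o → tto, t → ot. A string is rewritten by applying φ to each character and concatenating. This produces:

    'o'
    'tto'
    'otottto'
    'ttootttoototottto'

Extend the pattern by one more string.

Applying the rule to each of the 17 symbols of ttootttoototottto gives the pieces ot ot tto tto ot ot ot tto tto ot tto ot tto ot ot ot tto, which concatenate to the answer.

ototttottootototttottootttootttoototottto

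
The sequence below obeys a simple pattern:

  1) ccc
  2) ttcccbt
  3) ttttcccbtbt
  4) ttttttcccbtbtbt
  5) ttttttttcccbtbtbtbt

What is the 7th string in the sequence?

Each term wraps the previous one in tt on the left and bt on the right.
From ttttttttcccbtbtbtbt, 2 further steps: ttttttttcccbtbtbtbt → ttttttttttcccbtbtbtbtbt → (answer).

ttttttttttttcccbtbtbtbtbtbt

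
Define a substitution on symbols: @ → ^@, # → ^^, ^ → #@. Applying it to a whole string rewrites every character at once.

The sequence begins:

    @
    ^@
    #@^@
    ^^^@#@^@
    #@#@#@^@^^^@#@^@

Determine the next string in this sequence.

^^^@^^^@^^^@#@^@#@#@#@^@^^^@#@^@

φ(#@#@#@^@^^^@#@^@) expands symbol-by-symbol to ^^ ^@ ^^ ^@ ^^ ^@ #@ ^@ #@ #@ #@ ^@ ^^ ^@ #@ ^@; joining the 16 pieces gives the next term.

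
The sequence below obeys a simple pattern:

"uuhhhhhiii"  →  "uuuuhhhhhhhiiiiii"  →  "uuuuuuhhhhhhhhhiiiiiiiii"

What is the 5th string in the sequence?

Term n consists of 2n u's, followed by 2n+3 h's, followed by 3n i's (n = 1, 2, …).
For term 5, n = 5, so the run lengths are 10, 13, 15.

uuuuuuuuuuhhhhhhhhhhhhhiiiiiiiiiiiiiii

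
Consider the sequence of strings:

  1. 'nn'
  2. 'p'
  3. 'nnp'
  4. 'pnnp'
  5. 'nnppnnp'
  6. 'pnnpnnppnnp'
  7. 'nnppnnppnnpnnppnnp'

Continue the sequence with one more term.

Each term (from the third on) is the two preceding terms concatenated in order: term 3 = nn·p = nnp.
The next term joins pnnpnnppnnp and nnppnnppnnpnnppnnp.

pnnpnnppnnpnnppnnppnnpnnppnnp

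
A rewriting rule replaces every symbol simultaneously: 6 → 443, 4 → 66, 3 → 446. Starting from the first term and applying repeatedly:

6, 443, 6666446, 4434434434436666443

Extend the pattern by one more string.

66664466666446666644666664464434434434436666446

Applying the rule to each of the 19 symbols of 4434434434436666443 gives the pieces 66 66 446 66 66 446 66 66 446 66 66 446 443 443 443 443 66 66 446, which concatenate to the answer.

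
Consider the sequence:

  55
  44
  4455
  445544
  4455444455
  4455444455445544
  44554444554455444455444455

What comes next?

From term 3 onward, concatenate the last term with the second-to-last: 44·55 = 4455, 4455·44 = 445544, …
So term 8 is 44554444554455444455444455·4455444455445544.

445544445544554444554444554455444455445544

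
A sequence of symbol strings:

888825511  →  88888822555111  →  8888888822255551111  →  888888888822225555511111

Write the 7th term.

888888888888888822222225555555511111111

Each string has the form 8^{2n} 2^{n-1} 5^{n} 1^{n}, where the shown terms are n = 2, 3, 4, 5.
Setting n = 8 gives 16, 7, 8, 8 characters in each block.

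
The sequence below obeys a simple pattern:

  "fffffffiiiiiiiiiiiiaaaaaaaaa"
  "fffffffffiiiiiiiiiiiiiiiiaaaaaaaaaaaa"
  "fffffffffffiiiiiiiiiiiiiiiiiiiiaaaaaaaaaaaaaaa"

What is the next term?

The n-th term is 2n+1 f's then 4n i's then 3n a's, where the shown terms are n = 3, 4, 5.
Setting n = 6 gives 13, 24, 18 characters in each block.

fffffffffffffiiiiiiiiiiiiiiiiiiiiiiiiaaaaaaaaaaaaaaaaaa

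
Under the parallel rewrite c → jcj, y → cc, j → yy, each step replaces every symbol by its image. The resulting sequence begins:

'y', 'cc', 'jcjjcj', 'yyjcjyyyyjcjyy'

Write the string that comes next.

Rewriting the 14 symbols of yyjcjyyyyjcjyy one by one yields cc cc yy jcj yy cc cc cc cc yy jcj yy cc cc; concatenated:

ccccyyjcjyyccccccccyyjcjyycccc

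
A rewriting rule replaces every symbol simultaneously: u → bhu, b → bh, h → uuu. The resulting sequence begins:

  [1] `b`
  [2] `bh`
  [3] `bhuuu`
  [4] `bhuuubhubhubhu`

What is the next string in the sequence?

Rewriting the 14 symbols of bhuuubhubhubhu one by one yields bh uuu bhu bhu bhu bh uuu bhu bh uuu bhu bh uuu bhu; concatenated:

bhuuubhubhubhubhuuubhubhuuubhubhuuubhu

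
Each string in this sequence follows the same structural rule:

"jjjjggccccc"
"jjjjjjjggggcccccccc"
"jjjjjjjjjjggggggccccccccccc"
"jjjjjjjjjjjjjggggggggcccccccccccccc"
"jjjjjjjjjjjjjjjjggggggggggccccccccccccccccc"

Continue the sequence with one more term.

jjjjjjjjjjjjjjjjjjjggggggggggggcccccccccccccccccccc

Reading off run lengths: j runs 4, 7, 10, 13, 16; g runs 2, 4, 6, 8, 10; c runs 5, 8, 11, 14, 17 — each is linear in n, where the shown terms are n = 2, 3, 4, 5, 6.
For the next term, n = 7, so the run lengths are 19, 12, 20.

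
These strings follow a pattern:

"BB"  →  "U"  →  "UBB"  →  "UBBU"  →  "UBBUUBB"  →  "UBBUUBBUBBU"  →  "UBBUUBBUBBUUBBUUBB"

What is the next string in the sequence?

UBBUUBBUBBUUBBUUBBUBBUUBBUBBU

This is a Fibonacci-style word recurrence s(k) = s(k−1)·s(k−2): e.g. U·BB = UBB.
Continuing: UBBUUBBUBBUUBBUUBB · UBBUUBBUBBU gives term 8.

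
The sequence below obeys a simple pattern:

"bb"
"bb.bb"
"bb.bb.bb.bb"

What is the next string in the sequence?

Each string is two copies of the previous one joined by '.'.
One more doubling of bb.bb.bb.bb gives the answer.

bb.bb.bb.bb.bb.bb.bb.bb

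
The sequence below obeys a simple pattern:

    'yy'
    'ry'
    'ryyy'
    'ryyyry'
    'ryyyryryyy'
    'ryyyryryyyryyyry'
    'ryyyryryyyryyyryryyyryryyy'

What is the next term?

ryyyryryyyryyyryryyyryryyyryyyryryyyryyyry

Each term (from the third on) is the previous term followed by the one before it: term 3 = ry·yy = ryyy.
So term 8 is ryyyryryyyryyyryryyyryryyy·ryyyryryyyryyyry.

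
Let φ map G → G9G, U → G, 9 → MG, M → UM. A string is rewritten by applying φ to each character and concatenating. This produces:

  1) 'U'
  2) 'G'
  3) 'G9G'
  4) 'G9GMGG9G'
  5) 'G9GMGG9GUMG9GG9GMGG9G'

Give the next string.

φ(G9GMGG9GUMG9GG9GMGG9G) expands symbol-by-symbol to G9G MG G9G UM G9G G9G MG G9G G UM G9G MG G9G G9G MG G9G UM G9G G9G MG G9G; joining the 21 pieces gives the next term.

G9GMGG9GUMG9GG9GMGG9GGUMG9GMGG9GG9GMGG9GUMG9GG9GMGG9G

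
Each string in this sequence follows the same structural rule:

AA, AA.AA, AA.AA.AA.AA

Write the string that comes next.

Each string is two copies of the previous one joined by '.'.
So the next term is two copies of AA.AA.AA.AA with '.' between the halves.

AA.AA.AA.AA.AA.AA.AA.AA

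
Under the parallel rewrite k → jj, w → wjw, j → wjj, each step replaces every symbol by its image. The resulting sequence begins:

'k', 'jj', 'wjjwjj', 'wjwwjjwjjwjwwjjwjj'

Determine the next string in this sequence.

Replace each of the 18 characters of wjwwjjwjjwjwwjjwjj in place — wjw wjj wjw wjw wjj wjj wjw wjj wjj wjw wjj wjw wjw wjj wjj wjw wjj wjj — and concatenate.

wjwwjjwjwwjwwjjwjjwjwwjjwjjwjwwjjwjwwjwwjjwjjwjwwjjwjj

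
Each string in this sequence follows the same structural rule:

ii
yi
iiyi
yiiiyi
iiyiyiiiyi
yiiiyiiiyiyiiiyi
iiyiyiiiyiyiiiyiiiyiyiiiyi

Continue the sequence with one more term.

yiiiyiiiyiyiiiyiiiyiyiiiyiyiiiyiiiyiyiiiyi

Each term (from the third on) is the two preceding terms concatenated in order: term 3 = ii·yi = iiyi.
Continuing: yiiiyiiiyiyiiiyi · iiyiyiiiyiyiiiyiiiyiyiiiyi gives term 8.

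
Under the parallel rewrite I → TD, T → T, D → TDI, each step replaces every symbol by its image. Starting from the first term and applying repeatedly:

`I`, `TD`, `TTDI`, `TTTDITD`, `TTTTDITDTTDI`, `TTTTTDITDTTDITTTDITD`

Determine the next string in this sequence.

Rewriting the 20 symbols of TTTTTDITDTTDITTTDITD one by one yields T T T T T TDI TD T TDI T T TDI TD T T T TDI TD T TDI; concatenated:

TTTTTTDITDTTDITTTDITDTTTTDITDTTDI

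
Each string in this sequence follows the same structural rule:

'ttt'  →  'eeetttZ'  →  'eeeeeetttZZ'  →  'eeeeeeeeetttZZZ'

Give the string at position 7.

eeeeeeeeeeeeeeeeeetttZZZZZZ

s(k+1) = eee·s(k)·Z, so each term gains eee as a prefix and Z as a suffix.
From eeeeeeeeetttZZZ, 3 further steps: eeeeeeeeetttZZZ → eeeeeeeeeeeetttZZZZ → eeeeeeeeeeeeeeetttZZZZZ → (answer).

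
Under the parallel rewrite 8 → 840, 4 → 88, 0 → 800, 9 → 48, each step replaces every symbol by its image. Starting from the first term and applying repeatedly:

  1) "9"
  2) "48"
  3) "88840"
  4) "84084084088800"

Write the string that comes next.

Replace each of the 14 characters of 84084084088800 in place — 840 88 800 840 88 800 840 88 800 840 840 840 800 800 — and concatenate.

840888008408880084088800840840840800800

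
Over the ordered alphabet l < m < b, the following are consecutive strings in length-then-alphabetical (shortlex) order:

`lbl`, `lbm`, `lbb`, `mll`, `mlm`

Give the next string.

The successor of mlm increments the rightmost position that isn't already b and resets every position after it to l.

mlb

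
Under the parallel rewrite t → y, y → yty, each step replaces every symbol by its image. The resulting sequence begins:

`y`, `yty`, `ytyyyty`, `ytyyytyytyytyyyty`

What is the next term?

ytyyytyytyytyyytyytyyytyytyyytyytyytyyyty

Applying the rule to each of the 17 symbols of ytyyytyytyytyyyty gives the pieces yty y yty yty yty y yty yty y yty yty y yty yty yty y yty, which concatenate to the answer.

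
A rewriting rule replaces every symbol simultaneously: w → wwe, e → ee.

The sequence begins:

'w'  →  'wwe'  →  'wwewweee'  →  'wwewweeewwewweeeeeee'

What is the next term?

Replace each of the 20 characters of wwewweeewwewweeeeeee in place — wwe wwe ee wwe wwe ee ee ee wwe wwe ee wwe wwe ee ee ee ee ee ee ee — and concatenate.

wwewweeewwewweeeeeeewwewweeewwewweeeeeeeeeeeeeee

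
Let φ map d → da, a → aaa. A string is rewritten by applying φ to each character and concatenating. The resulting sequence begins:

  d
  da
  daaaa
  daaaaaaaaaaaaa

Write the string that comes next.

daaaaaaaaaaaaaaaaaaaaaaaaaaaaaaaaaaaaaaaa

Applying the rule to each of the 14 symbols of daaaaaaaaaaaaa gives the pieces da aaa aaa aaa aaa aaa aaa aaa aaa aaa aaa aaa aaa aaa, which concatenate to the answer.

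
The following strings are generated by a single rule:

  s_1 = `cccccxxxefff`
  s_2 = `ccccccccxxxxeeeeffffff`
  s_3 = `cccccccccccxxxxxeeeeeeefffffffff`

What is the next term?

Each string has the form c^{3n+2} x^{n+2} e^{3n-2} f^{3n} (n = 1, 2, …).
At n = 4 the blocks have lengths 14, 6, 10, 12.

ccccccccccccccxxxxxxeeeeeeeeeeffffffffffff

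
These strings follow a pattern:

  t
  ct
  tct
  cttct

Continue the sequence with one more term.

tctcttct

From term 3 onward, concatenate the second-to-last term with the last: t·ct = tct, ct·tct = cttct, …
The next term joins tct and cttct.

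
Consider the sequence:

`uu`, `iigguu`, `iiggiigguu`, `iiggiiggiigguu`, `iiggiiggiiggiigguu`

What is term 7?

Each term is the previous one with iigg prepended.
From iiggiiggiiggiigguu, 2 further steps: iiggiiggiiggiigguu → iiggiiggiiggiiggiigguu → (answer).

iiggiiggiiggiiggiiggiigguu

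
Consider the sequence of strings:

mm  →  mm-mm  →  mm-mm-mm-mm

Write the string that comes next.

Every step duplicates the string with '-' between the halves.
Doubling mm-mm-mm-mm with '-' between the halves:

mm-mm-mm-mm-mm-mm-mm-mm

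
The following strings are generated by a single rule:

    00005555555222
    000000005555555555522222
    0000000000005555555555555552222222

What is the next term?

00000000000000005555555555555555555222222222

Term n consists of 4n 0's, followed by 4n+3 5's, followed by 2n+1 2's (n = 1, 2, …).
Setting n = 4 gives 16, 19, 9 characters in each block.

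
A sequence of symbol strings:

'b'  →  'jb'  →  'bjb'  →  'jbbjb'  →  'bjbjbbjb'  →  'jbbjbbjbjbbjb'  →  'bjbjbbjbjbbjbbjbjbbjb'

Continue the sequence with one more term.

From term 3 onward, concatenate the second-to-last term with the last: b·jb = bjb, jb·bjb = jbbjb, …
The next term joins jbbjbbjbjbbjb and bjbjbbjbjbbjbbjbjbbjb.

jbbjbbjbjbbjbbjbjbbjbjbbjbbjbjbbjb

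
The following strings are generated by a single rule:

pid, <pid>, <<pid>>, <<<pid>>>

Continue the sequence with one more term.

<<<<pid>>>>

Every step adds < to the front and > to the end of the previous string.
One more step from <<<pid>>> gives the answer.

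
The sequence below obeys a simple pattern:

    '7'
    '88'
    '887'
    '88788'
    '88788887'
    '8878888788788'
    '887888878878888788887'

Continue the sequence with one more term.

This is a Fibonacci-style word recurrence s(k) = s(k−1)·s(k−2): e.g. 88·7 = 887.
The next term joins 887888878878888788887 and 8878888788788.

8878888788788887888878878888788788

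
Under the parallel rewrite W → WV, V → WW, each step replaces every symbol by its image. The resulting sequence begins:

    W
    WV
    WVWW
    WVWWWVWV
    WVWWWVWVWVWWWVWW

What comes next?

Applying the rule to each of the 16 symbols of WVWWWVWVWVWWWVWW gives the pieces WV WW WV WV WV WW WV WW WV WW WV WV WV WW WV WV, which concatenate to the answer.

WVWWWVWVWVWWWVWWWVWWWVWVWVWWWVWV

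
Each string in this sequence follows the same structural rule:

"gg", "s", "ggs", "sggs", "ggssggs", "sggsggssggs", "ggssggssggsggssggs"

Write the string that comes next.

From term 3 onward, concatenate the second-to-last term with the last: gg·s = ggs, s·ggs = sggs, …
So term 8 is sggsggssggs·ggssggssggsggssggs.

sggsggssggsggssggssggsggssggs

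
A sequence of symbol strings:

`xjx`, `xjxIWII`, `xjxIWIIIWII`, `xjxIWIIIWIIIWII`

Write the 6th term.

xjxIWIIIWIIIWIIIWIIIWII

Every step adds IWII to the end: s(k+1) = s(k)·IWII.
From xjxIWIIIWIIIWII, 2 further steps: xjxIWIIIWIIIWII → xjxIWIIIWIIIWIIIWII → (answer).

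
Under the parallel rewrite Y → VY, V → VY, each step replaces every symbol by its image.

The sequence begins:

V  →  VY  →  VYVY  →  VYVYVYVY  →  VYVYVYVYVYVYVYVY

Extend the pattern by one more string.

Rewriting the 16 symbols of VYVYVYVYVYVYVYVY one by one yields VY VY VY VY VY VY VY VY VY VY VY VY VY VY VY VY; concatenated:

VYVYVYVYVYVYVYVYVYVYVYVYVYVYVYVY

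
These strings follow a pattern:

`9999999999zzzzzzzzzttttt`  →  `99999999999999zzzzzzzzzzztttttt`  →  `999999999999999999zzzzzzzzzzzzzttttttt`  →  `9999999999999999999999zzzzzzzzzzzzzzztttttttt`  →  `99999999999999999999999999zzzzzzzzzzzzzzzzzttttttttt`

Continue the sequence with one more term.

999999999999999999999999999999zzzzzzzzzzzzzzzzzzztttttttttt

Term n consists of 4n-2 9's, followed by 2n+3 z's, followed by n+2 t's, where the shown terms are n = 3, 4, 5, 6, 7.
At n = 8 the blocks have lengths 30, 19, 10.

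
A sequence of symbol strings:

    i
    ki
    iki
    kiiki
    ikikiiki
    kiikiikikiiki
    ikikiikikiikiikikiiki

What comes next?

This is a Fibonacci-style word recurrence s(k) = s(k−2)·s(k−1): e.g. i·ki = iki.
The next term joins kiikiikikiiki and ikikiikikiikiikikiiki.

kiikiikikiikiikikiikikiikiikikiiki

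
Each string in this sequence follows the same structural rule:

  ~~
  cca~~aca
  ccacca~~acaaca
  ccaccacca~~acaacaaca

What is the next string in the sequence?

Each term wraps the previous one in cca on the left and aca on the right.
Applying this once more to ccaccacca~~acaacaaca:

ccaccaccacca~~acaacaacaaca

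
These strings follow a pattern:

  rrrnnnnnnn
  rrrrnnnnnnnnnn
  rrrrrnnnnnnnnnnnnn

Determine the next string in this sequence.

rrrrrrnnnnnnnnnnnnnnnn

Reading off run lengths: r runs 3, 4, 5; n runs 7, 10, 13 — each is linear in n, where the shown terms are n = 2, 3, 4.
Setting n = 5 gives 6, 16 characters in each block.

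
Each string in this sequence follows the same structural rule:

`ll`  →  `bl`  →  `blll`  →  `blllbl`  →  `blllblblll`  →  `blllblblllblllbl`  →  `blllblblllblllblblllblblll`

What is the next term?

Each term (from the third on) is the previous term followed by the one before it: term 3 = bl·ll = blll.
The next term joins blllblblllblllblblllblblll and blllblblllblllbl.

blllblblllblllblblllblblllblllblblllblllbl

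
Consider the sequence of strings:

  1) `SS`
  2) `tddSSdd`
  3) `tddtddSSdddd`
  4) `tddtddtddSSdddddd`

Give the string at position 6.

s(k+1) = tdd·s(k)·dd, so each term gains tdd as a prefix and dd as a suffix.
From tddtddtddSSdddddd, 2 further steps: tddtddtddSSdddddd → tddtddtddtddSSdddddddd → (answer).

tddtddtddtddtddSSdddddddddd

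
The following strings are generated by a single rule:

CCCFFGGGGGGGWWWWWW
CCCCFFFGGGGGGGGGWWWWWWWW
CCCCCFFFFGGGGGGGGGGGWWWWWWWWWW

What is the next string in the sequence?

CCCCCCFFFFFGGGGGGGGGGGGGWWWWWWWWWWWW

The n-th term is n C's then n-1 F's then 2n+1 G's then 2n W's, where the shown terms are n = 3, 4, 5.
Setting n = 6 gives 6, 5, 13, 12 characters in each block.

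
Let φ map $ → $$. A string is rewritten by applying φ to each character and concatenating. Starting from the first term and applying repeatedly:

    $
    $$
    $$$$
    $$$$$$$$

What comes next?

$$$$$$$$$$$$$$$$

Expanding $$$$$$$$: $→$$, $→$$, $→$$, $→$$, $→$$, $→$$, $→$$, $→$$. Concatenated: $$ $$ $$ $$ $$ $$ $$ $$.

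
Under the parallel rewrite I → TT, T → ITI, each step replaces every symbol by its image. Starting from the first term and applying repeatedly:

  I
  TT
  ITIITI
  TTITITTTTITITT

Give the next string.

Replace each of the 14 characters of TTITITTTTITITT in place — ITI ITI TT ITI TT ITI ITI ITI ITI TT ITI TT ITI ITI — and concatenate.

ITIITITTITITTITIITIITIITITTITITTITIITI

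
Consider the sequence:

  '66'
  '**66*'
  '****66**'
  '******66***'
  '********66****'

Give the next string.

**********66*****

s(k+1) = **·s(k)·*, so each term gains ** as a prefix and * as a suffix.
One more step from ********66**** gives the answer.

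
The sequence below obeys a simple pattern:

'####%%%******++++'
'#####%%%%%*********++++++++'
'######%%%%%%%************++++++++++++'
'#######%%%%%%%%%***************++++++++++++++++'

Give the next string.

########%%%%%%%%%%%******************++++++++++++++++++++

Term n consists of n+3 #'s, followed by 2n+1 %'s, followed by 3n+3 *'s, followed by 4n +'s (n = 1, 2, …).
For the next term, n = 5, so the run lengths are 8, 11, 18, 20.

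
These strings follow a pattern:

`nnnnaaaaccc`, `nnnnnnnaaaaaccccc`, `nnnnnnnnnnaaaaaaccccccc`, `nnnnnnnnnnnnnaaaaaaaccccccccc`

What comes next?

nnnnnnnnnnnnnnnnaaaaaaaaccccccccccc

The n-th term is 3n-2 n's then n+2 a's then 2n-1 c's, where the shown terms are n = 2, 3, 4, 5.
At n = 6 the blocks have lengths 16, 8, 11.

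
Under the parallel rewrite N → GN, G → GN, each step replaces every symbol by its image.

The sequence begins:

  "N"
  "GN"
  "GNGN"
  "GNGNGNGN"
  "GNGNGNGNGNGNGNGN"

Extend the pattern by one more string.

Replace each of the 16 characters of GNGNGNGNGNGNGNGN in place — GN GN GN GN GN GN GN GN GN GN GN GN GN GN GN GN — and concatenate.

GNGNGNGNGNGNGNGNGNGNGNGNGNGNGNGN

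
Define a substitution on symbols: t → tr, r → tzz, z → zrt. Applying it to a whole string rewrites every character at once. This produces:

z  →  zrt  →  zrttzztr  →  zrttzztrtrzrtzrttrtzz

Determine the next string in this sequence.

zrttzztrtrzrtzrttrtzztrtzzzrttzztrzrttzztrtrtzztrzrtzrt

φ(zrttzztrtrzrtzrttrtzz) expands symbol-by-symbol to zrt tzz tr tr zrt zrt tr tzz tr tzz zrt tzz tr zrt tzz tr tr tzz tr zrt zrt; joining the 21 pieces gives the next term.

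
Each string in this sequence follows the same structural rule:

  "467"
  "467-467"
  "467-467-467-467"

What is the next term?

467-467-467-467-467-467-467-467

Each string is two copies of the previous one joined by '-'.
One more doubling of 467-467-467-467 gives the answer.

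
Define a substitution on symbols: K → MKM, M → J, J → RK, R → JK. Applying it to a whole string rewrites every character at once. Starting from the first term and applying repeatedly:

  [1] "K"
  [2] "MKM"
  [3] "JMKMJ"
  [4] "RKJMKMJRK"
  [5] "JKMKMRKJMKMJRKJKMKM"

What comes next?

RKMKMJMKMJJKMKMRKJMKMJRKJKMKMRKMKMJMKMJ

φ(JKMKMRKJMKMJRKJKMKM) expands symbol-by-symbol to RK MKM J MKM J JK MKM RK J MKM J RK JK MKM RK MKM J MKM J; joining the 19 pieces gives the next term.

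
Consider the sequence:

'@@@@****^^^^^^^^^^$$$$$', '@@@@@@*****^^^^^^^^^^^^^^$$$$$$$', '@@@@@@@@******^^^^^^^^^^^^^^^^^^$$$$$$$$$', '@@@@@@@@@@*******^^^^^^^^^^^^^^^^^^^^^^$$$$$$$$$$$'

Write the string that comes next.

@@@@@@@@@@@@********^^^^^^^^^^^^^^^^^^^^^^^^^^$$$$$$$$$$$$$

Reading off run lengths: @ runs 4, 6, 8, 10; * runs 4, 5, 6, 7; ^ runs 10, 14, 18, 22; $ runs 5, 7, 9, 11 — each is linear in n, where the shown terms are n = 3, 4, 5, 6.
For the next term, n = 7, so the run lengths are 12, 8, 26, 13.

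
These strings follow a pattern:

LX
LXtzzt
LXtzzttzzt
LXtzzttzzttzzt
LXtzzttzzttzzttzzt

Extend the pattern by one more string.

LXtzzttzzttzzttzzttzzt

Every step adds tzzt to the end: s(k+1) = s(k)·tzzt.
So the next term is LXtzzttzzttzzttzzt·tzzt.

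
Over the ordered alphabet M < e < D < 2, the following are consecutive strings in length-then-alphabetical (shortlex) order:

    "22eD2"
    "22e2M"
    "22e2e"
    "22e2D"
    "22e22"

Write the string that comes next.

Find the rightmost character of 22e22 below 2, bump it to the next letter, and reset everything to its right to M.

22DMM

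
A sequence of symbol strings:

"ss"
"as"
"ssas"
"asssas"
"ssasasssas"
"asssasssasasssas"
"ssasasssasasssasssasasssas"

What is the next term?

From term 3 onward, concatenate the second-to-last term with the last: ss·as = ssas, as·ssas = asssas, …
Continuing: asssasssasasssas · ssasasssasasssasssasasssas gives term 8.

asssasssasasssasssasasssasasssasssasasssas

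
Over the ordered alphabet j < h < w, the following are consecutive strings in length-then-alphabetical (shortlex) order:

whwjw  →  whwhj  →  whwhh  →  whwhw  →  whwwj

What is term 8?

Stepping forward 3 times from whwwj: whwwj → whwwh → whwww, then the target.

wwjjj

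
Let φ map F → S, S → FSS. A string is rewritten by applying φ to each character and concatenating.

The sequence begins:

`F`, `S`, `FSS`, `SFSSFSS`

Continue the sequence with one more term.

Apply φ to SFSSFSS symbol by symbol: S→FSS, F→S, S→FSS, S→FSS, F→S, S→FSS, S→FSS; joined: FSS S FSS FSS S FSS FSS.

FSSSFSSFSSSFSSFSS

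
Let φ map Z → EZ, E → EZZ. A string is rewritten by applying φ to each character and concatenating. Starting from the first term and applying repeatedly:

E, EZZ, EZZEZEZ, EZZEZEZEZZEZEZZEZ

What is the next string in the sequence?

EZZEZEZEZZEZEZZEZEZZEZEZEZZEZEZZEZEZEZZEZ

Replace each of the 17 characters of EZZEZEZEZZEZEZZEZ in place — EZZ EZ EZ EZZ EZ EZZ EZ EZZ EZ EZ EZZ EZ EZZ EZ EZ EZZ EZ — and concatenate.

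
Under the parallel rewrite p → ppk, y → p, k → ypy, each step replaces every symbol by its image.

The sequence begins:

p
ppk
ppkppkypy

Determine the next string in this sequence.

ppkppkypyppkppkypypppkp

Expanding ppkppkypy: p→ppk, p→ppk, k→ypy, p→ppk, p→ppk, k→ypy, y→p, p→ppk, y→p. Concatenated: ppk ppk ypy ppk ppk ypy p ppk p.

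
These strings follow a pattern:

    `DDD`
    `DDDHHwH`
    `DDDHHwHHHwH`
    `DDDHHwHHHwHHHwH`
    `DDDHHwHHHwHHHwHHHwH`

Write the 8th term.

The strings grow by a fixed suffix HHwH each time.
From DDDHHwHHHwHHHwHHHwH, 3 further steps: DDDHHwHHHwHHHwHHHwH → DDDHHwHHHwHHHwHHHwHHHwH → DDDHHwHHHwHHHwHHHwHHHwHHHwH → (answer).

DDDHHwHHHwHHHwHHHwHHHwHHHwHHHwH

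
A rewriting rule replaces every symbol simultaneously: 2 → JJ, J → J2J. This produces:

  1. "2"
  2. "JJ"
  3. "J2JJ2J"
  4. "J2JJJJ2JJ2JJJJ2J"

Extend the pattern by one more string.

φ(J2JJJJ2JJ2JJJJ2J) expands symbol-by-symbol to J2J JJ J2J J2J J2J J2J JJ J2J J2J JJ J2J J2J J2J J2J JJ J2J; joining the 16 pieces gives the next term.

J2JJJJ2JJ2JJ2JJ2JJJJ2JJ2JJJJ2JJ2JJ2JJ2JJJJ2J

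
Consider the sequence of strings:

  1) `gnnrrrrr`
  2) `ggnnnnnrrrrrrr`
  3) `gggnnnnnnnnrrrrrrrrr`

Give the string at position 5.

gggggnnnnnnnnnnnnnnrrrrrrrrrrrrr

Term n consists of n g's, followed by 3n-1 n's, followed by 2n+3 r's (n = 1, 2, …).
At n = 5 the blocks have lengths 5, 14, 13.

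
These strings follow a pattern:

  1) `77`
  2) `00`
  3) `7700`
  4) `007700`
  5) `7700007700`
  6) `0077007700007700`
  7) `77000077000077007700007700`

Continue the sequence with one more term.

Each term (from the third on) is the two preceding terms concatenated in order: term 3 = 77·00 = 7700.
The next term joins 0077007700007700 and 77000077000077007700007700.

007700770000770077000077000077007700007700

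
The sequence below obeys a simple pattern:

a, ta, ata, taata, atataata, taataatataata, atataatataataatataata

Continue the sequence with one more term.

This is a Fibonacci-style word recurrence s(k) = s(k−2)·s(k−1): e.g. a·ta = ata.
Continuing: taataatataata · atataatataataatataata gives term 8.

taataatataataatataatataataatataata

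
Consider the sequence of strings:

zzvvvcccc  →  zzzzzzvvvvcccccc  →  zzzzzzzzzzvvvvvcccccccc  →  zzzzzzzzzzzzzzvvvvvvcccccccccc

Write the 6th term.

Each string has the form z^{4n-2} v^{n+2} c^{2n+2} (n = 1, 2, …).
At n = 6 the blocks have lengths 22, 8, 14.

zzzzzzzzzzzzzzzzzzzzzzvvvvvvvvcccccccccccccc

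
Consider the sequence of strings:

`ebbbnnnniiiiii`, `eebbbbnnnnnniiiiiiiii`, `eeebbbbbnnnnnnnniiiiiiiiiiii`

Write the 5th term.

Term n consists of n e's, followed by n+2 b's, followed by 2n+2 n's, followed by 3n+3 i's (n = 1, 2, …).
At n = 5 the blocks have lengths 5, 7, 12, 18.

eeeeebbbbbbbnnnnnnnnnnnniiiiiiiiiiiiiiiiii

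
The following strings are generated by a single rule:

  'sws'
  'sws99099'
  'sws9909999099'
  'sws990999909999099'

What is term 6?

sws9909999099990999909999099

Every step adds 99099 to the end: s(k+1) = s(k)·99099.
From sws990999909999099, 2 further steps: sws990999909999099 → sws99099990999909999099 → (answer).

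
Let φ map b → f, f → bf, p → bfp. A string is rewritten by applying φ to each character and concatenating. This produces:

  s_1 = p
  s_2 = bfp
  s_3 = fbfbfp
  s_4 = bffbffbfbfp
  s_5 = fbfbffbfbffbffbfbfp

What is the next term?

Applying the rule to each of the 19 symbols of fbfbffbfbffbffbfbfp gives the pieces bf f bf f bf bf f bf f bf bf f bf bf f bf f bf bfp, which concatenate to the answer.

bffbffbfbffbffbfbffbfbffbffbfbfp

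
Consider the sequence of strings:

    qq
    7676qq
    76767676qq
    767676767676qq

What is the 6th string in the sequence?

The strings grow by a fixed prefix 7676 each time.
From 767676767676qq, 2 further steps: 767676767676qq → 7676767676767676qq → (answer).

76767676767676767676qq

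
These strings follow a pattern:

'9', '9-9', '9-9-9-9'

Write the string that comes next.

9-9-9-9-9-9-9-9

Each string is two copies of the previous one joined by '-'.
So the next term is two copies of 9-9-9-9 with '-' between the halves.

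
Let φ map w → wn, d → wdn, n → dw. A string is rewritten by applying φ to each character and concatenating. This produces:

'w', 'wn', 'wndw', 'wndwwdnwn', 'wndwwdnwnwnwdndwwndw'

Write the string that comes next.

wndwwdnwnwnwdndwwndwwndwwnwdndwwdnwnwndwwdnwn

Replace each of the 20 characters of wndwwdnwnwnwdndwwndw in place — wn dw wdn wn wn wdn dw wn dw wn dw wn wdn dw wdn wn wn dw wdn wn — and concatenate.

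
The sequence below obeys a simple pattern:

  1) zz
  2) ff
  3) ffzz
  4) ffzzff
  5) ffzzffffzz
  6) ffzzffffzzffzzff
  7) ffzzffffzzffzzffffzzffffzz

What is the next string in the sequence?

Each term (from the third on) is the previous term followed by the one before it: term 3 = ff·zz = ffzz.
So term 8 is ffzzffffzzffzzffffzzffffzz·ffzzffffzzffzzff.

ffzzffffzzffzzffffzzffffzzffzzffffzzffzzff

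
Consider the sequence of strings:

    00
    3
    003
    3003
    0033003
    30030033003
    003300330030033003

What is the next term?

30030033003003300330030033003

Each term (from the third on) is the two preceding terms concatenated in order: term 3 = 00·3 = 003.
The next term joins 30030033003 and 003300330030033003.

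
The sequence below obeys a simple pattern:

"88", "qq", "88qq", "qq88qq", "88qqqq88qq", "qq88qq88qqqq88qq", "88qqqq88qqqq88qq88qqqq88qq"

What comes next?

qq88qq88qqqq88qq88qqqq88qqqq88qq88qqqq88qq

Each term (from the third on) is the two preceding terms concatenated in order: term 3 = 88·qq = 88qq.
So term 8 is qq88qq88qqqq88qq·88qqqq88qqqq88qq88qqqq88qq.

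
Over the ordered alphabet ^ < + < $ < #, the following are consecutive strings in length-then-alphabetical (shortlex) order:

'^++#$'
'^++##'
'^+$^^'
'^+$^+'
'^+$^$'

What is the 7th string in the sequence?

^+$+^

Continuing the enumeration 2 steps past ^+$^$: ^+$^$ → ^+$^# → (answer).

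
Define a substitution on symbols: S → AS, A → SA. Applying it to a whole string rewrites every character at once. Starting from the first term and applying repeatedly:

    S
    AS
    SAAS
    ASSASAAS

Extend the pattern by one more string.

Apply φ to ASSASAAS symbol by symbol: A→SA, S→AS, S→AS, A→SA, S→AS, A→SA, A→SA, S→AS; joined: SA AS AS SA AS SA SA AS.

SAASASSAASSASAAS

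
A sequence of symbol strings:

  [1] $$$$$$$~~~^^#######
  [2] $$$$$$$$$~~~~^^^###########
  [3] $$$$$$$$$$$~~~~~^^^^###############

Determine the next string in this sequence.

$$$$$$$$$$$$$~~~~~~^^^^^###################

Term n consists of 2n+3 $'s, followed by n+1 ~'s, followed by n ^'s, followed by 4n-1 #'s, where the shown terms are n = 2, 3, 4.
At n = 5 the blocks have lengths 13, 6, 5, 19.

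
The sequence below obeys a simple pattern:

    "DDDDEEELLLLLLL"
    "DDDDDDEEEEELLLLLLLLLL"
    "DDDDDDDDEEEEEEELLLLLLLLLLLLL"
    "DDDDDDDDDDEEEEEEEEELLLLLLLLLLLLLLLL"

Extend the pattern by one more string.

The n-th term is 2n D's then 2n-1 E's then 3n+1 L's, where the shown terms are n = 2, 3, 4, 5.
Setting n = 6 gives 12, 11, 19 characters in each block.

DDDDDDDDDDDDEEEEEEEEEEELLLLLLLLLLLLLLLLLLL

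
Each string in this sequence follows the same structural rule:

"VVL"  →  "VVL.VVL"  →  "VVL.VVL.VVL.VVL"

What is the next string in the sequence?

Each string is two copies of the previous one joined by '.'.
Doubling VVL.VVL.VVL.VVL with '.' between the halves:

VVL.VVL.VVL.VVL.VVL.VVL.VVL.VVL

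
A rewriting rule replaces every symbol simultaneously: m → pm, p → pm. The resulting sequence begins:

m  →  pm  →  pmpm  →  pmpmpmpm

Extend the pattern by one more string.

Apply φ to pmpmpmpm symbol by symbol: p→pm, m→pm, p→pm, m→pm, p→pm, m→pm, p→pm, m→pm; joined: pm pm pm pm pm pm pm pm.

pmpmpmpmpmpmpmpm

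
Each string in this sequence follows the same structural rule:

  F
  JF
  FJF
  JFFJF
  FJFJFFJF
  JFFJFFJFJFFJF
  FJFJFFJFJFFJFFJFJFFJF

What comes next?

JFFJFFJFJFFJFFJFJFFJFJFFJFFJFJFFJF

This is a Fibonacci-style word recurrence s(k) = s(k−2)·s(k−1): e.g. F·JF = FJF.
So term 8 is JFFJFFJFJFFJF·FJFJFFJFJFFJFFJFJFFJF.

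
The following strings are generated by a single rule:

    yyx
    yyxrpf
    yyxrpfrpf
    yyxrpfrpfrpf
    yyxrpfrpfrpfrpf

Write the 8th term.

yyxrpfrpfrpfrpfrpfrpfrpf

Every step adds rpf to the end: s(k+1) = s(k)·rpf.
From yyxrpfrpfrpfrpf, 3 further steps: yyxrpfrpfrpfrpf → yyxrpfrpfrpfrpfrpf → yyxrpfrpfrpfrpfrpfrpf → (answer).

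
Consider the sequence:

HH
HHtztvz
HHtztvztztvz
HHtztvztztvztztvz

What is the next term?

Each term is the previous one with tztvz appended.
Applying this once more to HHtztvztztvztztvz:

HHtztvztztvztztvztztvz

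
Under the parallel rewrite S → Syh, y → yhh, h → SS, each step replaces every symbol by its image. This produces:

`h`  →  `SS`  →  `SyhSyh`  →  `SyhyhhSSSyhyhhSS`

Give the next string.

Rewriting the 16 symbols of SyhyhhSSSyhyhhSS one by one yields Syh yhh SS yhh SS SS Syh Syh Syh yhh SS yhh SS SS Syh Syh; concatenated:

SyhyhhSSyhhSSSSSyhSyhSyhyhhSSyhhSSSSSyhSyh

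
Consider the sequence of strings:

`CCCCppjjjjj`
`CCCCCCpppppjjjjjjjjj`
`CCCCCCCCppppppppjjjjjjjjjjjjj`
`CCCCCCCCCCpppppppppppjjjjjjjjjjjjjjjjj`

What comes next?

CCCCCCCCCCCCppppppppppppppjjjjjjjjjjjjjjjjjjjjj

Each string has the form C^{2n+2} p^{3n-1} j^{4n+1} (n = 1, 2, …).
At n = 5 the blocks have lengths 12, 14, 21.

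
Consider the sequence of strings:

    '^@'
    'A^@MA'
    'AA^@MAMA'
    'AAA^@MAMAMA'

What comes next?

AAAA^@MAMAMAMA

Each term wraps the previous one in A on the left and MA on the right.
So the next term is A·AAA^@MAMAMA·MA.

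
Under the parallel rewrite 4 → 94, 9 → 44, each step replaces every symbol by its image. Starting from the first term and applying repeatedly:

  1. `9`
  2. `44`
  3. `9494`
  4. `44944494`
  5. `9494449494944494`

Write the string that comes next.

Rewriting the 16 symbols of 9494449494944494 one by one yields 44 94 44 94 94 94 44 94 44 94 44 94 94 94 44 94; concatenated:

44944494949444944494449494944494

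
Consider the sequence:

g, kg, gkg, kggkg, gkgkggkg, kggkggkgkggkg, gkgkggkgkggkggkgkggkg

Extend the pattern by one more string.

From term 3 onward, concatenate the second-to-last term with the last: g·kg = gkg, kg·gkg = kggkg, …
Continuing: kggkggkgkggkg · gkgkggkgkggkggkgkggkg gives term 8.

kggkggkgkggkggkgkggkgkggkggkgkggkg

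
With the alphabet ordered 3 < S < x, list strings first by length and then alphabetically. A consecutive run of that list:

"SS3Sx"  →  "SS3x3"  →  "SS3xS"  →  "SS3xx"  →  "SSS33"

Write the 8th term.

Continuing the enumeration 3 steps past SSS33: SSS33 → SSS3S → SSS3x → (answer).

SSSS3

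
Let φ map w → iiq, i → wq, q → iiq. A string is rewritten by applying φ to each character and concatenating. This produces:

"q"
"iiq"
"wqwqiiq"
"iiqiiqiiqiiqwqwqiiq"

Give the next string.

Applying the rule to each of the 19 symbols of iiqiiqiiqiiqwqwqiiq gives the pieces wq wq iiq wq wq iiq wq wq iiq wq wq iiq iiq iiq iiq iiq wq wq iiq, which concatenate to the answer.

wqwqiiqwqwqiiqwqwqiiqwqwqiiqiiqiiqiiqiiqwqwqiiq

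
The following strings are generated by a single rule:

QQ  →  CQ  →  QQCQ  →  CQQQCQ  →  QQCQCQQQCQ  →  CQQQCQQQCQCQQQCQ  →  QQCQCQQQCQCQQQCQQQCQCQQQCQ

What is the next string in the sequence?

This is a Fibonacci-style word recurrence s(k) = s(k−2)·s(k−1): e.g. QQ·CQ = QQCQ.
Continuing: CQQQCQQQCQCQQQCQ · QQCQCQQQCQCQQQCQQQCQCQQQCQ gives term 8.

CQQQCQQQCQCQQQCQQQCQCQQQCQCQQQCQQQCQCQQQCQ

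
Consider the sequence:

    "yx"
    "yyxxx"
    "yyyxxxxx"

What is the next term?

yyyyxxxxxxx

Reading off run lengths: y runs 1, 2, 3; x runs 1, 3, 5 — each is linear in n (n = 1, 2, …).
At n = 4 the blocks have lengths 4, 7.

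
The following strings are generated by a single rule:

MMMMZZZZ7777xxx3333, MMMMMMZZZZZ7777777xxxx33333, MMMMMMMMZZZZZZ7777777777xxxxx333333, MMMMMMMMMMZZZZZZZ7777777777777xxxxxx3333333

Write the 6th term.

MMMMMMMMMMMMMMZZZZZZZZZ7777777777777777777xxxxxxxx333333333

The n-th term is 2n M's then n+2 Z's then 3n-2 7's then n+1 x's then n+2 3's, where the shown terms are n = 2, 3, 4, 5.
For term 6, n = 7, so the run lengths are 14, 9, 19, 8, 9.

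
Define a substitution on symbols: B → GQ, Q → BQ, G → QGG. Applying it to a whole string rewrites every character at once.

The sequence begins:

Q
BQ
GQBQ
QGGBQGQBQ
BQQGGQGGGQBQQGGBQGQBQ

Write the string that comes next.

φ(BQQGGQGGGQBQQGGBQGQBQ) expands symbol-by-symbol to GQ BQ BQ QGG QGG BQ QGG QGG QGG BQ GQ BQ BQ QGG QGG GQ BQ QGG BQ GQ BQ; joining the 21 pieces gives the next term.

GQBQBQQGGQGGBQQGGQGGQGGBQGQBQBQQGGQGGGQBQQGGBQGQBQ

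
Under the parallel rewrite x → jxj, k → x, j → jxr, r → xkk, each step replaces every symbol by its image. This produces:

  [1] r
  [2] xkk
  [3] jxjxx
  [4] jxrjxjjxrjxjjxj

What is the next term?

jxrjxjxkkjxrjxjjxrjxrjxjxkkjxrjxjjxrjxrjxjjxr

φ(jxrjxjjxrjxjjxj) expands symbol-by-symbol to jxr jxj xkk jxr jxj jxr jxr jxj xkk jxr jxj jxr jxr jxj jxr; joining the 15 pieces gives the next term.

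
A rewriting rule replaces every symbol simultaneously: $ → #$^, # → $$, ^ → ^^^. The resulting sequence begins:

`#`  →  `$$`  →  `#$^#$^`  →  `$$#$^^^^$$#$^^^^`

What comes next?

φ($$#$^^^^$$#$^^^^) expands symbol-by-symbol to #$^ #$^ $$ #$^ ^^^ ^^^ ^^^ ^^^ #$^ #$^ $$ #$^ ^^^ ^^^ ^^^ ^^^; joining the 16 pieces gives the next term.

#$^#$^$$#$^^^^^^^^^^^^^#$^#$^$$#$^^^^^^^^^^^^^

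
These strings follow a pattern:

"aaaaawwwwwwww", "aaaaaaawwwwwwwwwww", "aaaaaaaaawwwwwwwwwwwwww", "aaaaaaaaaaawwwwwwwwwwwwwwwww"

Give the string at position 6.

The n-th term is 2n+1 a's then 3n+2 w's, where the shown terms are n = 2, 3, 4, 5.
Setting n = 7 gives 15, 23 characters in each block.

aaaaaaaaaaaaaaawwwwwwwwwwwwwwwwwwwwwww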